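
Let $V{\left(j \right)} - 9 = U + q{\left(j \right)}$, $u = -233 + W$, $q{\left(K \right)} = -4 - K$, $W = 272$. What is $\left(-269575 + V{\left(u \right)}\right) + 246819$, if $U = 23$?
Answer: $-22767$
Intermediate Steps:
$u = 39$ ($u = -233 + 272 = 39$)
$V{\left(j \right)} = 28 - j$ ($V{\left(j \right)} = 9 + \left(23 - \left(4 + j\right)\right) = 9 - \left(-19 + j\right) = 28 - j$)
$\left(-269575 + V{\left(u \right)}\right) + 246819 = \left(-269575 + \left(28 - 39\right)\right) + 246819 = \left(-269575 - 11\right) + 246819 = -269586 + 246819 = -22767$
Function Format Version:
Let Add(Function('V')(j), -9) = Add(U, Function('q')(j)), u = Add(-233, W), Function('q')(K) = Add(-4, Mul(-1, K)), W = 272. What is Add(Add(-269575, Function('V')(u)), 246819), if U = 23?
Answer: -22767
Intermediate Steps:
u = 39 (u = Add(-233, 272) = 39)
Function('V')(j) = Add(28, Mul(-1, j)) (Function('V')(j) = Add(9, Add(23, Add(-4, Mul(-1, j)))) = Add(9, Add(19, Mul(-1, j))) = Add(28, Mul(-1, j)))
Add(Add(-269575, Function('V')(u)), 246819) = Add(Add(-269575, Add(28, Mul(-1, 39))), 246819) = Add(Add(-269575, Add(28, -39)), 246819) = Add(Add(-269575, -11), 246819) = Add(-269586, 246819) = -22767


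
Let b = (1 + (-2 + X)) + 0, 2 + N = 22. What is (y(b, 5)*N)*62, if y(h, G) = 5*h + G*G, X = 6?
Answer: 62000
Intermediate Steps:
N = 20 (N = -2 + 22 = 20)
b = 5 (b = (1 + (-2 + 6)) + 0 = (1 + 4) + 0 = 5 + 0 = 5)
y(h, G) = G² + 5*h (y(h, G) = 5*h + G² = G² + 5*h)
(y(b, 5)*N)*62 = ((5² + 5*5)*20)*62 = ((25 + 25)*20)*62 = (50*20)*62 = 1000*62 = 62000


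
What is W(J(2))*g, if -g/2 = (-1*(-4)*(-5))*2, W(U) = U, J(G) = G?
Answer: 160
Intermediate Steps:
g = 80 (g = -2*-1*(-4)*(-5)*2 = -2*4*(-5)*2 = -(-40)*2 = -2*(-40) = 80)
W(J(2))*g = 2*80 = 160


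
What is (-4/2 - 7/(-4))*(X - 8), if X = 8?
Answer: 0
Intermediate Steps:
(-4/2 - 7/(-4))*(X - 8) = (-4/2 - 7/(-4))*(8 - 8) = (-4*½ - 7*(-¼))*0 = (-2 + 7/4)*0 = -¼*0 = 0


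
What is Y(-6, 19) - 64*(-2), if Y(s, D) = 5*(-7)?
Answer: 93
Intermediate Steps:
Y(s, D) = -35
Y(-6, 19) - 64*(-2) = -35 - 64*(-2) = -35 + 128 = 93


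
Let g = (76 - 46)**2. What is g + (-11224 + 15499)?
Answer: 5175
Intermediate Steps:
g = 900 (g = 30**2 = 900)
g + (-11224 + 15499) = 900 + (-11224 + 15499) = 900 + 4275 = 5175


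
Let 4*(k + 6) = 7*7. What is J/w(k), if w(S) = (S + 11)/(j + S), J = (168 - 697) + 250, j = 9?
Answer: -5673/23 ≈ -246.65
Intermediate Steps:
k = 25/4 (k = -6 + (7*7)/4 = -6 + (¼)*49 = -6 + 49/4 = 25/4 ≈ 6.2500)
J = -279 (J = -529 + 250 = -279)
w(S) = (11 + S)/(9 + S) (w(S) = (S + 11)/(9 + S) = (11 + S)/(9 + S))
J/w(k) = -279*(9 + 25/4)/(11 + 25/4) = -279/((69/4)/(61/4)) = -279/((4/61)*(69/4)) = -279/69/61 = -279*61/69 = -5673/23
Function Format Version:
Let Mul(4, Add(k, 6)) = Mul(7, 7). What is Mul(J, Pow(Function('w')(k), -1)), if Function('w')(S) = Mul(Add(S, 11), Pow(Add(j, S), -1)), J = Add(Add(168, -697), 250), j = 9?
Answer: Rational(-5673, 23) ≈ -246.65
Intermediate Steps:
k = Rational(25, 4) (k = Add(-6, Mul(Rational(1, 4), Mul(7, 7))) = Add(-6, Mul(Rational(1, 4), 49)) = Add(-6, Rational(49, 4)) = Rational(25, 4) ≈ 6.2500)
J = -279 (J = Add(-529, 250) = -279)
Function('w')(S) = Mul(Pow(Add(9, S), -1), Add(11, S)) (Function('w')(S) = Mul(Add(S, 11), Pow(Add(9, S), -1)) = Mul(Add(11, S), Pow(Add(9, S), -1)) = Mul(Pow(Add(9, S), -1), Add(11, S)))
Mul(J, Pow(Function('w')(k), -1)) = Mul(-279, Pow(Mul(Pow(Add(9, Rational(25, 4)), -1), Add(11, Rational(25, 4))), -1)) = Mul(-279, Pow(Mul(Pow(Rational(61, 4), -1), Rational(69, 4)), -1)) = Mul(-279, Pow(Mul(Rational(4, 61), Rational(69, 4)), -1)) = Mul(-279, Pow(Rational(69, 61), -1)) = Mul(-279, Rational(61, 69)) = Rational(-5673, 23)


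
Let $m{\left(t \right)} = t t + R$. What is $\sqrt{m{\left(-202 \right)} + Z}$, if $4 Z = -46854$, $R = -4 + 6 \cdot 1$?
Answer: $\frac{3 \sqrt{12930}}{2} \approx 170.57$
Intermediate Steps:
$R = 2$ ($R = -4 + 6 = 2$)
$Z = - \frac{23427}{2}$ ($Z = \frac{1}{4} \left(-46854\right) = - \frac{23427}{2} \approx -11714.0$)
$m{\left(t \right)} = 2 + t^{2}$ ($m{\left(t \right)} = t t + 2 = t^{2} + 2 = 2 + t^{2}$)
$\sqrt{m{\left(-202 \right)} + Z} = \sqrt{\left(2 + \left(-202\right)^{2}\right) - \frac{23427}{2}} = \sqrt{\left(2 + 40804\right) - \frac{23427}{2}} = \sqrt{40806 - \frac{23427}{2}} = \sqrt{\frac{58185}{2}} = \frac{3 \sqrt{12930}}{2}$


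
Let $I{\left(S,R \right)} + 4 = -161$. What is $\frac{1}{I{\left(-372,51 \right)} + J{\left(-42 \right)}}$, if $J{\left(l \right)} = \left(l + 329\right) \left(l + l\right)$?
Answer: $- \frac{1}{24273} \approx -4.1198 \cdot 10^{-5}$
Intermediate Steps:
$J{\left(l \right)} = 2 l \left(329 + l\right)$ ($J{\left(l \right)} = \left(329 + l\right) 2 l = 2 l \left(329 + l\right)$)
$I{\left(S,R \right)} = -165$ ($I{\left(S,R \right)} = -4 - 161 = -165$)
$\frac{1}{I{\left(-372,51 \right)} + J{\left(-42 \right)}} = \frac{1}{-165 + 2 \left(-42\right) \left(329 - 42\right)} = \frac{1}{-165 + 2 \left(-42\right) 287} = \frac{1}{-165 - 24108} = \frac{1}{-24273} = - \frac{1}{24273}$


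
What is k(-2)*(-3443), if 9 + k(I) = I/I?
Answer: 27544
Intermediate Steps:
k(I) = -8 (k(I) = -9 + I/I = -9 + 1 = -8)
k(-2)*(-3443) = -8*(-3443) = 27544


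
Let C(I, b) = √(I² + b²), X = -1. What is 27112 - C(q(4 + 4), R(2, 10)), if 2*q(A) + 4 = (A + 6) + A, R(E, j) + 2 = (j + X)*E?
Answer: 27112 - √337 ≈ 27094.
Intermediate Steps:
R(E, j) = -2 + E*(-1 + j) (R(E, j) = -2 + (j - 1)*E = -2 + (-1 + j)*E = -2 + E*(-1 + j))
q(A) = 1 + A (q(A) = -2 + ((A + 6) + A)/2 = -2 + ((6 + A) + A)/2 = -2 + (6 + 2*A)/2 = -2 + (3 + A) = 1 + A)
27112 - C(q(4 + 4), R(2, 10)) = 27112 - √((1 + (4 + 4))² + (-2 - 1*2 + 2*10)²) = 27112 - √((1 + 8)² + (-2 - 2 + 20)²) = 27112 - √(9² + 16²) = 27112 - √(81 + 256) = 27112 - √337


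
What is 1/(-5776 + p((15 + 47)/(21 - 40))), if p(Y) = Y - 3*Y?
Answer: -19/109620 ≈ -0.00017333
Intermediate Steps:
p(Y) = -2*Y
1/(-5776 + p((15 + 47)/(21 - 40))) = 1/(-5776 - 2*(15 + 47)/(21 - 40)) = 1/(-5776 - 124/(-19)) = 1/(-5776 - 124*(-1)/19) = 1/(-5776 - 2*(-62/19)) = 1/(-5776 + 124/19) = 1/(-109620/19) = -19/109620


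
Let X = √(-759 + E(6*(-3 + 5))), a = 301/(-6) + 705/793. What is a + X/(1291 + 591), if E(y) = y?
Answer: -234463/4758 + 3*I*√83/1882 ≈ -49.278 + 0.014522*I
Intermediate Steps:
a = -234463/4758 (a = 301*(-⅙) + 705*(1/793) = -301/6 + 705/793 = -234463/4758 ≈ -49.278)
X = 3*I*√83 (X = √(-759 + 6*(-3 + 5)) = √(-759 + 6*2) = √(-759 + 12) = √(-747) = 3*I*√83 ≈ 27.331*I)
a + X/(1291 + 591) = -234463/4758 + (3*I*√83)/(1291 + 591) = -234463/4758 + (3*I*√83)/1882 = -234463/4758 + (3*I*√83)*(1/1882) = -234463/4758 + 3*I*√83/1882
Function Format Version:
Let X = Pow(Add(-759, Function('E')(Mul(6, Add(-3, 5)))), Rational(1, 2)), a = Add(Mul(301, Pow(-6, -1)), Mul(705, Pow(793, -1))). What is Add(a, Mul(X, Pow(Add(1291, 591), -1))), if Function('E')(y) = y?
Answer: Add(Rational(-234463, 4758), Mul(Rational(3, 1882), I, Pow(83, Rational(1, 2)))) ≈ Add(-49.278, Mul(0.014522, I))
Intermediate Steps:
a = Rational(-234463, 4758) (a = Add(Mul(301, Rational(-1, 6)), Mul(705, Rational(1, 793))) = Add(Rational(-301, 6), Rational(705, 793)) = Rational(-234463, 4758) ≈ -49.278)
X = Mul(3, I, Pow(83, Rational(1, 2))) (X = Pow(Add(-759, Mul(6, Add(-3, 5))), Rational(1, 2)) = Pow(Add(-759, Mul(6, 2)), Rational(1, 2)) = Pow(Add(-759, 12), Rational(1, 2)) = Pow(-747, Rational(1, 2)) = Mul(3, I, Pow(83, Rational(1, 2))) ≈ Mul(27.331, I))
Add(a, Mul(X, Pow(Add(1291, 591), -1))) = Add(Rational(-234463, 4758), Mul(Mul(3, I, Pow(83, Rational(1, 2))), Pow(Add(1291, 591), -1))) = Add(Rational(-234463, 4758), Mul(Mul(3, I, Pow(83, Rational(1, 2))), Pow(1882, -1))) = Add(Rational(-234463, 4758), Mul(Mul(3, I, Pow(83, Rational(1, 2))), Rational(1, 1882))) = Add(Rational(-234463, 4758), Mul(Rational(3, 1882), I, Pow(83, Rational(1, 2))))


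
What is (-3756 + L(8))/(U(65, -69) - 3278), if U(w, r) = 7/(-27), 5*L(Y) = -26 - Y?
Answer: 507978/442565 ≈ 1.1478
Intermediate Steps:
L(Y) = -26/5 - Y/5 (L(Y) = (-26 - Y)/5 = -26/5 - Y/5)
U(w, r) = -7/27 (U(w, r) = 7*(-1/27) = -7/27)
(-3756 + L(8))/(U(65, -69) - 3278) = (-3756 + (-26/5 - ⅕*8))/(-7/27 - 3278) = (-3756 + (-26/5 - 8/5))/(-88513/27) = (-3756 - 34/5)*(-27/88513) = -18814/5*(-27/88513) = 507978/442565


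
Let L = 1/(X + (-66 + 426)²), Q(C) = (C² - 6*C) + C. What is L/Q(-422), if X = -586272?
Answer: -1/82289554368 ≈ -1.2152e-11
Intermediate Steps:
Q(C) = C² - 5*C
L = -1/456672 (L = 1/(-586272 + (-66 + 426)²) = 1/(-586272 + 360²) = 1/(-586272 + 129600) = 1/(-456672) = -1/456672 ≈ -2.1898e-6)
L/Q(-422) = -(-1/(422*(-5 - 422)))/456672 = -1/(456672*((-422*(-427)))) = -1/456672/180194 = -1/456672*1/180194 = -1/82289554368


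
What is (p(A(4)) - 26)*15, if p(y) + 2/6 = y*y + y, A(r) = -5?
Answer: -95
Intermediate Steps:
p(y) = -⅓ + y + y² (p(y) = -⅓ + (y*y + y) = -⅓ + (y² + y) = -⅓ + (y + y²) = -⅓ + y + y²)
(p(A(4)) - 26)*15 = ((-⅓ - 5 + (-5)²) - 26)*15 = ((-⅓ - 5 + 25) - 26)*15 = (59/3 - 26)*15 = -19/3*15 = -95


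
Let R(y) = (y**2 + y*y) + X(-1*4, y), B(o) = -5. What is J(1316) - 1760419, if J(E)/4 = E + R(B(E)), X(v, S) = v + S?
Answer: -1754991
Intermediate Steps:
X(v, S) = S + v
R(y) = -4 + y + 2*y**2 (R(y) = (y**2 + y*y) + (y - 1*4) = (y**2 + y**2) + (y - 4) = 2*y**2 + (-4 + y) = -4 + y + 2*y**2)
J(E) = 164 + 4*E (J(E) = 4*(E + (-4 - 5 + 2*(-5)**2)) = 4*(E + (-4 - 5 + 2*25)) = 4*(E + (-4 - 5 + 50)) = 4*(E + 41) = 4*(41 + E) = 164 + 4*E)
J(1316) - 1760419 = (164 + 4*1316) - 1760419 = (164 + 5264) - 1760419 = 5428 - 1760419 = -1754991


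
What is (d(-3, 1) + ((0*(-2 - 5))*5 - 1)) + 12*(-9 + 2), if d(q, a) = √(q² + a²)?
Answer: -85 + √10 ≈ -81.838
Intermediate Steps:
d(q, a) = √(a² + q²)
(d(-3, 1) + ((0*(-2 - 5))*5 - 1)) + 12*(-9 + 2) = (√(1² + (-3)²) + ((0*(-2 - 5))*5 - 1)) + 12*(-9 + 2) = (√(1 + 9) + ((0*(-7))*5 - 1)) + 12*(-7) = (√10 + (0*5 - 1)) - 84 = (√10 + (0 - 1)) - 84 = (√10 - 1) - 84 = (-1 + √10) - 84 = -85 + √10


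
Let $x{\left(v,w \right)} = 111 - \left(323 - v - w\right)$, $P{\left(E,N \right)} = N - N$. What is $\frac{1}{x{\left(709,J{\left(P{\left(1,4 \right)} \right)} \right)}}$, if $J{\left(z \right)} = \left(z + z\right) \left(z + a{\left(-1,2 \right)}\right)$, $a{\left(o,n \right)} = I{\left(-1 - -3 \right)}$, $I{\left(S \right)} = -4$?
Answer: $\frac{1}{497} \approx 0.0020121$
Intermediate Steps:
$a{\left(o,n \right)} = -4$
$P{\left(E,N \right)} = 0$
$J{\left(z \right)} = 2 z \left(-4 + z\right)$ ($J{\left(z \right)} = \left(z + z\right) \left(z - 4\right) = 2 z \left(-4 + z\right)$)
$x{\left(v,w \right)} = -212 + v + w$ ($x{\left(v,w \right)} = 111 + \left(-323 + v + w\right) = -212 + v + w$)
$\frac{1}{x{\left(709,J{\left(P{\left(1,4 \right)} \right)} \right)}} = \frac{1}{-212 + 709 + 2 \cdot 0 \left(-4 + 0\right)} = \frac{1}{-212 + 709 + 2 \cdot 0 \left(-4\right)} = \frac{1}{-212 + 709 + 0} = \frac{1}{497}$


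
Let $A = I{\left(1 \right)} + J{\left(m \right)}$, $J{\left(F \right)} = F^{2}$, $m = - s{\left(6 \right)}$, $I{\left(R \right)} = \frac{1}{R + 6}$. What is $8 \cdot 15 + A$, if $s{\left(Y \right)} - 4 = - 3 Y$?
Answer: $\frac{2213}{7} \approx 316.14$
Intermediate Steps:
$s{\left(Y \right)} = 4 - 3 Y$
$I{\left(R \right)} = \frac{1}{6 + R}$
$m = 14$ ($m = - (4 - 18) = \left(-1\right) \left(-14\right) = 14$)
$A = \frac{1373}{7}$ ($A = \frac{1}{6 + 1} + 14^{2} = \frac{1}{7} + 196 = \frac{1373}{7} \approx 196.14$)
$8 \cdot 15 + A = 8 \cdot 15 + \frac{1373}{7} = 120 + \frac{1373}{7} = \frac{2213}{7}$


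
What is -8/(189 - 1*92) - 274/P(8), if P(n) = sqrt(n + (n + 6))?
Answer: -8/97 - 137*sqrt(22)/11 ≈ -58.499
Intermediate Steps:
P(n) = sqrt(6 + 2*n) (P(n) = sqrt(n + (6 + n)) = sqrt(6 + 2*n))
-8/(189 - 1*92) - 274/P(8) = -8/(189 - 1*92) - 274/sqrt(6 + 2*8) = -8/(189 - 92) - 274/sqrt(6 + 16) = -8/97 - 274*sqrt(22)/22 = -8*1/97 - 137*sqrt(22)/11 = -8/97 - 137*sqrt(22)/11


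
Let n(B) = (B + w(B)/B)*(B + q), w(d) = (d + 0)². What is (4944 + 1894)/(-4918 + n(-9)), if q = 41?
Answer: -3419/2747 ≈ -1.2446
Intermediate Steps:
w(d) = d²
n(B) = 2*B*(41 + B) (n(B) = (B + B²/B)*(B + 41) = (B + B)*(41 + B) = (2*B)*(41 + B) = 2*B*(41 + B))
(4944 + 1894)/(-4918 + n(-9)) = (4944 + 1894)/(-4918 + 2*(-9)*(41 - 9)) = 6838/(-4918 + 2*(-9)*32) = 6838/(-4918 - 576) = 6838/(-5494) = 6838*(-1/5494) = -3419/2747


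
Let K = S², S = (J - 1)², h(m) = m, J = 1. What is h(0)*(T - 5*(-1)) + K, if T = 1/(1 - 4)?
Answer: 0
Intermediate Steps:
T = -⅓ (T = 1/(-3) = -⅓ ≈ -0.33333)
S = 0 (S = (1 - 1)² = 0² = 0)
K = 0 (K = 0² = 0)
h(0)*(T - 5*(-1)) + K = 0*(-⅓ - 5*(-1)) + 0 = 0*(-⅓ + 5) + 0 = 0*(14/3) + 0 = 0 + 0 = 0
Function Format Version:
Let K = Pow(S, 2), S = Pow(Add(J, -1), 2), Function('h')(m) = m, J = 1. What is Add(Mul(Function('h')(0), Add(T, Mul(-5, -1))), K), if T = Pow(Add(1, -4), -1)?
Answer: 0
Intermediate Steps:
T = Rational(-1, 3) (T = Pow(-3, -1) = Rational(-1, 3) ≈ -0.33333)
S = 0 (S = Pow(Add(1, -1), 2) = Pow(0, 2) = 0)
K = 0 (K = Pow(0, 2) = 0)
Add(Mul(Function('h')(0), Add(T, Mul(-5, -1))), K) = Add(Mul(0, Add(Rational(-1, 3), Mul(-5, -1))), 0) = Add(Mul(0, Add(Rational(-1, 3), 5)), 0) = Add(Mul(0, Rational(14, 3)), 0) = Add(0, 0) = 0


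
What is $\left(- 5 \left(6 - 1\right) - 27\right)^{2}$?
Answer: $2704$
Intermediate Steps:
$\left(- 5 \left(6 - 1\right) - 27\right)^{2} = \left(\left(-5\right) 5 - 27\right)^{2} = \left(-25 - 27\right)^{2} = \left(-52\right)^{2} = 2704$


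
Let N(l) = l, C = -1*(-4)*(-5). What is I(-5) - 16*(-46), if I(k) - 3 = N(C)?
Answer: 719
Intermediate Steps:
C = -20 (C = 4*(-5) = -20)
I(k) = -17 (I(k) = 3 - 20 = -17)
I(-5) - 16*(-46) = -17 - 16*(-46) = -17 + 736 = 719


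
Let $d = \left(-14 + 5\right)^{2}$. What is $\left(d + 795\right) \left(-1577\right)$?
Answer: $-1381452$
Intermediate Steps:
$d = 81$ ($d = \left(-9\right)^{2} = 81$)
$\left(d + 795\right) \left(-1577\right) = \left(81 + 795\right) \left(-1577\right) = 876 \left(-1577\right) = -1381452$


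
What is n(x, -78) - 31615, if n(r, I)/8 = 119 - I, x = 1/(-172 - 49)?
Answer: -30039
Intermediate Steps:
x = -1/221 (x = 1/(-221) = -1/221 ≈ -0.0045249)
n(r, I) = 952 - 8*I (n(r, I) = 8*(119 - I) = 952 - 8*I)
n(x, -78) - 31615 = (952 - 8*(-78)) - 31615 = (952 + 624) - 31615 = 1576 - 31615 = -30039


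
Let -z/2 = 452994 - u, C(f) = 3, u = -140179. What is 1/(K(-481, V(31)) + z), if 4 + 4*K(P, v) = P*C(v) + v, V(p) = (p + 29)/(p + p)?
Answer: -124/147151731 ≈ -8.4267e-7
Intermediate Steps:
V(p) = (29 + p)/(2*p) (V(p) = (29 + p)/((2*p)) = (29 + p)*(1/(2*p)) = (29 + p)/(2*p))
K(P, v) = -1 + v/4 + 3*P/4 (K(P, v) = -1 + (P*3 + v)/4 = -1 + (3*P + v)/4 = -1 + (v + 3*P)/4 = -1 + (v/4 + 3*P/4) = -1 + v/4 + 3*P/4)
z = -1186346 (z = -2*(452994 - 1*(-140179)) = -2*(452994 + 140179) = -2*593173 = -1186346)
1/(K(-481, V(31)) + z) = 1/((-1 + ((½)*(29 + 31)/31)/4 + (¾)*(-481)) - 1186346) = 1/((-1 + ((½)*(1/31)*60)/4 - 1443/4) - 1186346) = 1/((-1 + (¼)*(30/31) - 1443/4) - 1186346) = 1/((-1 + 15/62 - 1443/4) - 1186346) = 1/(-44827/124 - 1186346) = 1/(-147151731/124) = -124/147151731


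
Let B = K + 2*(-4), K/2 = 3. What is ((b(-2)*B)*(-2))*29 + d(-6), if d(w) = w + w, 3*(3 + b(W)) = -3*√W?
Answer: -360 - 116*I*√2 ≈ -360.0 - 164.05*I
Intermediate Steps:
K = 6 (K = 2*3 = 6)
B = -2 (B = 6 + 2*(-4) = 6 - 8 = -2)
b(W) = -3 - √W (b(W) = -3 + (-3*√W)/3 = -3 - √W)
d(w) = 2*w
((b(-2)*B)*(-2))*29 + d(-6) = (((-3 - √(-2))*(-2))*(-2))*29 + 2*(-6) = (((-3 - I*√2)*(-2))*(-2))*29 - 12 = ((6 + 2*I*√2)*(-2))*29 - 12 = (-12 - 4*I*√2)*29 - 12 = (-348 - 116*I*√2) - 12 = -360 - 116*I*√2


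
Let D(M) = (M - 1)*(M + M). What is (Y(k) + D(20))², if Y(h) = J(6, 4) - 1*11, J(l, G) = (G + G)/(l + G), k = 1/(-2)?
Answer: 14055001/25 ≈ 5.6220e+5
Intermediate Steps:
D(M) = 2*M*(-1 + M) (D(M) = (-1 + M)*(2*M) = 2*M*(-1 + M))
k = -½ ≈ -0.50000
J(l, G) = 2*G/(G + l) (J(l, G) = (2*G)/(G + l) = 2*G/(G + l))
Y(h) = -51/5 (Y(h) = 2*4/(4 + 6) - 1*11 = 2*4/10 - 11 = 2*4*(⅒) - 11 = ⅘ - 11 = -51/5)
(Y(k) + D(20))² = (-51/5 + 2*20*(-1 + 20))² = (-51/5 + 2*20*19)² = (-51/5 + 760)² = (3749/5)² = 14055001/25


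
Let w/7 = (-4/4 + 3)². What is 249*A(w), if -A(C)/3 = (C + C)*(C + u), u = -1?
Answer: -1129464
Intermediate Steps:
w = 28 (w = 7*(-4/4 + 3)² = 7*(-4*¼ + 3)² = 7*(-1 + 3)² = 7*2² = 7*4 = 28)
A(C) = -6*C*(-1 + C) (A(C) = -3*(C + C)*(C - 1) = -3*2*C*(-1 + C) = -6*C*(-1 + C))
249*A(w) = 249*(6*28*(1 - 1*28)) = 249*(6*28*(1 - 28)) = 249*(6*28*(-27)) = 249*(-4536) = -1129464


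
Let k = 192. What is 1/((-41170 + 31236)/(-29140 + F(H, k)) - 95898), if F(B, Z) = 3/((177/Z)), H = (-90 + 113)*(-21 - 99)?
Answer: -859534/82427298479 ≈ -1.0428e-5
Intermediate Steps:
H = -2760 (H = 23*(-120) = -2760)
F(B, Z) = Z/59 (F(B, Z) = 3*(Z/177) = Z/59)
1/((-41170 + 31236)/(-29140 + F(H, k)) - 95898) = 1/((-41170 + 31236)/(-29140 + (1/59)*192) - 95898) = 1/(-9934/(-29140 + 192/59) - 95898) = 1/(-9934/(-1719068/59) - 95898) = 1/(-9934*(-59/1719068) - 95898) = 1/(293053/859534 - 95898) = 1/(-82427298479/859534) = -859534/82427298479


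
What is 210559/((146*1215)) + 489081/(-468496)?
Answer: 5943985337/41553252720 ≈ 0.14304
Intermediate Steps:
210559/((146*1215)) + 489081/(-468496) = 210559/177390 + 489081*(-1/468496) = 210559*(1/177390) - 489081/468496 = 210559/177390 - 489081/468496 = 5943985337/41553252720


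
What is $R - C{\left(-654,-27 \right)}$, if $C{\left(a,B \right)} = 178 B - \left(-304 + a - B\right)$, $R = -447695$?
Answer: $-443820$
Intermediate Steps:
$C{\left(a,B \right)} = 304 - a + 179 B$ ($C{\left(a,B \right)} = 178 B - \left(-304 + a - B\right) = 178 B + \left(304 + B - a\right) = 304 - a + 179 B$)
$R - C{\left(-654,-27 \right)} = -447695 - \left(304 - -654 + 179 \left(-27\right)\right) = -447695 - \left(304 + 654 - 4833\right) = -447695 - -3875 = -447695 + 3875 = -443820$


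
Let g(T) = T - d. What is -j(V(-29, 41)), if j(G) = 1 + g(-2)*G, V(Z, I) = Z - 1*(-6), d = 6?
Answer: -185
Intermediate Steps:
V(Z, I) = 6 + Z (V(Z, I) = Z + 6 = 6 + Z)
g(T) = -6 + T (g(T) = T - 1*6 = T - 6 = -6 + T)
j(G) = 1 - 8*G (j(G) = 1 + (-6 - 2)*G = 1 - 8*G)
-j(V(-29, 41)) = -(1 - 8*(6 - 29)) = -(1 - 8*(-23)) = -(1 + 184) = -1*185 = -185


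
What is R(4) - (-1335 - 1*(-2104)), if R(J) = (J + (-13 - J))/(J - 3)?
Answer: -782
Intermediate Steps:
R(J) = -13/(-3 + J)
R(4) - (-1335 - 1*(-2104)) = -13/(-3 + 4) - (-1335 - 1*(-2104)) = -13/1 - (-1335 + 2104) = -13*1 - 1*769 = -13 - 769 = -782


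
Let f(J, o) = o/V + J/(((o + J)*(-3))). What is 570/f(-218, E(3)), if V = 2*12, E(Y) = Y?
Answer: -2941200/1099 ≈ -2676.3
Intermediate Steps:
V = 24
f(J, o) = o/24 + J/(-3*J - 3*o) (f(J, o) = o/24 + J/(((o + J)*(-3))) = o*(1/24) + J/(((J + o)*(-3))) = o/24 + J/(-3*J - 3*o))
570/f(-218, E(3)) = 570/(((3² - 8*(-218) - 218*3)/(24*(-218 + 3)))) = 570/(((1/24)*(9 + 1744 - 654)/(-215))) = 570/(((1/24)*(-1/215)*1099)) = 570/(-1099/5160) = 570*(-5160/1099) = -2941200/1099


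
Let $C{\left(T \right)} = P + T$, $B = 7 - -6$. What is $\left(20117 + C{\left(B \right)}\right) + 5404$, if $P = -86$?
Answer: $25448$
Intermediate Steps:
$B = 13$ ($B = 7 + 6 = 13$)
$C{\left(T \right)} = -86 + T$
$\left(20117 + C{\left(B \right)}\right) + 5404 = \left(20117 + \left(-86 + 13\right)\right) + 5404 = \left(20117 - 73\right) + 5404 = 20044 + 5404 = 25448$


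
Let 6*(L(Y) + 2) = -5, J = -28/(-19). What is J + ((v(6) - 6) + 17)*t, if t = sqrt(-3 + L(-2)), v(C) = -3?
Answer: 28/19 + 4*I*sqrt(210)/3 ≈ 1.4737 + 19.322*I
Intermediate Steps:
J = 28/19 (J = -28*(-1/19) = 28/19 ≈ 1.4737)
L(Y) = -17/6 (L(Y) = -2 + (1/6)*(-5) = -2 - 5/6 = -17/6)
t = I*sqrt(210)/6 (t = sqrt(-3 - 17/6) = sqrt(-35/6) = I*sqrt(210)/6 ≈ 2.4152*I)
J + ((v(6) - 6) + 17)*t = 28/19 + ((-3 - 6) + 17)*(I*sqrt(210)/6) = 28/19 + (-9 + 17)*(I*sqrt(210)/6) = 28/19 + 8*(I*sqrt(210)/6) = 28/19 + 4*I*sqrt(210)/3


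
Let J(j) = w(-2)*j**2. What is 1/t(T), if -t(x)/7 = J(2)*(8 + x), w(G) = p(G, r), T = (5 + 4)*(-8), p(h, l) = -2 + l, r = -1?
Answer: -1/5376 ≈ -0.00018601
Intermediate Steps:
T = -72 (T = 9*(-8) = -72)
w(G) = -3 (w(G) = -2 - 1 = -3)
J(j) = -3*j**2
t(x) = 672 + 84*x (t(x) = -7*(-3*2**2)*(8 + x) = -7*(-3*4)*(8 + x) = -(-84)*(8 + x) = -7*(-96 - 12*x) = 672 + 84*x)
1/t(T) = 1/(672 + 84*(-72)) = 1/(672 - 6048) = 1/(-5376) = -1/5376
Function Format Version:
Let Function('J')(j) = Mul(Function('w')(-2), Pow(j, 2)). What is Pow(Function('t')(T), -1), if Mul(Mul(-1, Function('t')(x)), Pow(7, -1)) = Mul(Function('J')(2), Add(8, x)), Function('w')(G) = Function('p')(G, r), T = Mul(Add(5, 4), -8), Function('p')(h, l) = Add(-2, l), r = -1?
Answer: Rational(-1, 5376) ≈ -0.00018601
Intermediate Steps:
T = -72 (T = Mul(9, -8) = -72)
Function('w')(G) = -3 (Function('w')(G) = Add(-2, -1) = -3)
Function('J')(j) = Mul(-3, Pow(j, 2))
Function('t')(x) = Add(672, Mul(84, x)) (Function('t')(x) = Mul(-7, Mul(Mul(-3, Pow(2, 2)), Add(8, x))) = Mul(-7, Mul(Mul(-3, 4), Add(8, x))) = Mul(-7, Mul(-12, Add(8, x))) = Mul(-7, Add(-96, Mul(-12, x))) = Add(672, Mul(84, x)))
Pow(Function('t')(T), -1) = Pow(Add(672, Mul(84, -72)), -1) = Pow(Add(672, -6048), -1) = Pow(-5376, -1) = Rational(-1, 5376)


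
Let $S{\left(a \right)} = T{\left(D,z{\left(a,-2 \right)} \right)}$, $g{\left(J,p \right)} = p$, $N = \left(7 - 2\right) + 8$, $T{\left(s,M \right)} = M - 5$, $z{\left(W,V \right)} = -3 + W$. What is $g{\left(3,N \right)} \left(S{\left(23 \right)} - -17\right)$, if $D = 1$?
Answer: $416$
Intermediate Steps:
$T{\left(s,M \right)} = -5 + M$
$N = 13$ ($N = 5 + 8 = 13$)
$S{\left(a \right)} = -8 + a$ ($S{\left(a \right)} = -5 + \left(-3 + a\right) = -8 + a$)
$g{\left(3,N \right)} \left(S{\left(23 \right)} - -17\right) = 13 \left(\left(-8 + 23\right) - -17\right) = 13 \left(15 + 17\right) = 13 \cdot 32 = 416$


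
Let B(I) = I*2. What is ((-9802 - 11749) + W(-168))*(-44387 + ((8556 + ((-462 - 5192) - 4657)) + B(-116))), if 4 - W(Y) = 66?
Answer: 1002281262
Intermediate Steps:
W(Y) = -62 (W(Y) = 4 - 1*66 = 4 - 66 = -62)
B(I) = 2*I
((-9802 - 11749) + W(-168))*(-44387 + ((8556 + ((-462 - 5192) - 4657)) + B(-116))) = ((-9802 - 11749) - 62)*(-44387 + ((8556 + ((-462 - 5192) - 4657)) + 2*(-116))) = (-21551 - 62)*(-44387 + ((8556 + (-5654 - 4657)) - 232)) = -21613*(-44387 + ((8556 - 10311) - 232)) = -21613*(-44387 + (-1755 - 232)) = -21613*(-44387 - 1987) = -21613*(-46374) = 1002281262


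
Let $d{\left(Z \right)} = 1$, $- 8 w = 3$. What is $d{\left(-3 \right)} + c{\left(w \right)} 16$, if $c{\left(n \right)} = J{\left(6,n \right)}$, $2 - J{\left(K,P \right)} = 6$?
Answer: $-63$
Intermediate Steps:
$J{\left(K,P \right)} = -4$ ($J{\left(K,P \right)} = 2 - 6 = -4$)
$w = - \frac{3}{8}$ ($w = \left(- \frac{1}{8}\right) 3 = - \frac{3}{8} \approx -0.375$)
$c{\left(n \right)} = -4$
$d{\left(-3 \right)} + c{\left(w \right)} 16 = 1 - 64 = -63$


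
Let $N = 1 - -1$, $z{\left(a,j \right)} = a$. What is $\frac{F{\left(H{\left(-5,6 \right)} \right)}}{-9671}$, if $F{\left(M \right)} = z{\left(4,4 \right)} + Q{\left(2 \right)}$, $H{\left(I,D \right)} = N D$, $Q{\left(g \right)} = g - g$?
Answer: $- \frac{4}{9671} \approx -0.00041361$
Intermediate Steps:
$N = 2$ ($N = 1 + 1 = 2$)
$Q{\left(g \right)} = 0$
$H{\left(I,D \right)} = 2 D$
$F{\left(M \right)} = 4$ ($F{\left(M \right)} = 4 + 0 = 4$)
$\frac{F{\left(H{\left(-5,6 \right)} \right)}}{-9671} = \frac{4}{-9671} = 4 \left(- \frac{1}{9671}\right) = - \frac{4}{9671}$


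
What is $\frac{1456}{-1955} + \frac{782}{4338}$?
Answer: $- \frac{2393659}{4240395} \approx -0.56449$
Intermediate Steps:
$\frac{1456}{-1955} + \frac{782}{4338} = 1456 \left(- \frac{1}{1955}\right) + 782 \cdot \frac{1}{4338} = - \frac{1456}{1955} + \frac{391}{2169} = - \frac{2393659}{4240395}$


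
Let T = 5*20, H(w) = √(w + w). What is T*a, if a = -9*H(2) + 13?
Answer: -500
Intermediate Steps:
H(w) = √2*√w (H(w) = √(2*w) = √2*√w)
T = 100
a = -5 (a = -9*√2*√2 + 13 = -9*2 + 13 = -18 + 13 = -5)
T*a = 100*(-5) = -500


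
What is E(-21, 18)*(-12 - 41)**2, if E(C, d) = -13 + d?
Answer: 14045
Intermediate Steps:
E(-21, 18)*(-12 - 41)**2 = (-13 + 18)*(-12 - 41)**2 = 5*(-53)**2 = 5*2809 = 14045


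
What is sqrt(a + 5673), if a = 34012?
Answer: sqrt(39685) ≈ 199.21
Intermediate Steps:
sqrt(a + 5673) = sqrt(34012 + 5673) = sqrt(39685)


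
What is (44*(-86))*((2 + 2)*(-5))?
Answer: 75680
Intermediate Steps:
(44*(-86))*((2 + 2)*(-5)) = -15136*(-5) = -3784*(-20) = 75680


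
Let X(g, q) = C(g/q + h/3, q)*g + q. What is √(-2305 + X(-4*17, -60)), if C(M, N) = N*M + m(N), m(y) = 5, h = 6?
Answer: √10079 ≈ 100.39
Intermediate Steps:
C(M, N) = 5 + M*N (C(M, N) = N*M + 5 = M*N + 5 = 5 + M*N)
X(g, q) = q + g*(5 + q*(2 + g/q)) (X(g, q) = (5 + (g/q + 6/3)*q)*g + q = (5 + (g/q + 6*(⅓))*q)*g + q = (5 + (g/q + 2)*q)*g + q = (5 + (2 + g/q)*q)*g + q = (5 + q*(2 + g/q))*g + q = g*(5 + q*(2 + g/q)) + q = q + g*(5 + q*(2 + g/q)))
√(-2305 + X(-4*17, -60)) = √(-2305 + (-60 + (-4*17)*(5 - 4*17 + 2*(-60)))) = √(-2305 + (-60 - 68*(5 - 68 - 120))) = √(-2305 + (-60 - 68*(-183))) = √(-2305 + (-60 + 12444)) = √(-2305 + 12384) = √10079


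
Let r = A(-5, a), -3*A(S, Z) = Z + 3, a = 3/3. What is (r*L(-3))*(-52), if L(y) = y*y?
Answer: 624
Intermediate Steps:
a = 1 (a = 3*(⅓) = 1)
L(y) = y²
A(S, Z) = -1 - Z/3 (A(S, Z) = -(Z + 3)/3 = -(3 + Z)/3 = -1 - Z/3)
r = -4/3 (r = -1 - ⅓*1 = -1 - ⅓ = -4/3 ≈ -1.3333)
(r*L(-3))*(-52) = -4/3*(-3)²*(-52) = -4/3*9*(-52) = -12*(-52) = 624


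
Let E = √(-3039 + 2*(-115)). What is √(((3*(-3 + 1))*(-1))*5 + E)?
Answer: √(30 + I*√3269) ≈ 6.8763 + 4.1574*I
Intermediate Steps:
E = I*√3269 (E = √(-3039 - 230) = √(-3269) = I*√3269 ≈ 57.175*I)
√(((3*(-3 + 1))*(-1))*5 + E) = √(((3*(-3 + 1))*(-1))*5 + I*√3269) = √(((3*(-2))*(-1))*5 + I*√3269) = √(-6*(-1)*5 + I*√3269) = √(6*5 + I*√3269) = √(30 + I*√3269)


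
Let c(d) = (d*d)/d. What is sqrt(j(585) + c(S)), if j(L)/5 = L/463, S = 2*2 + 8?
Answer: sqrt(3926703)/463 ≈ 4.2799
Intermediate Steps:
S = 12 (S = 4 + 8 = 12)
j(L) = 5*L/463 (j(L) = 5*(L/463) = 5*L/463)
c(d) = d (c(d) = d**2/d = d)
sqrt(j(585) + c(S)) = sqrt((5/463)*585 + 12) = sqrt(2925/463 + 12) = sqrt(8481/463) = sqrt(3926703)/463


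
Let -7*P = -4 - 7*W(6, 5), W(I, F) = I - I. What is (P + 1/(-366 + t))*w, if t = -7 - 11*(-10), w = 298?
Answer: 311410/1841 ≈ 169.15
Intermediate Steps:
W(I, F) = 0
P = 4/7 (P = -(-4 - 7*0)/7 = -(-4 + 0)/7 = -⅐*(-4) = 4/7 ≈ 0.57143)
t = 103 (t = -7 + 110 = 103)
(P + 1/(-366 + t))*w = (4/7 + 1/(-366 + 103))*298 = (4/7 + 1/(-263))*298 = (4/7 - 1/263)*298 = (1045/1841)*298 = 311410/1841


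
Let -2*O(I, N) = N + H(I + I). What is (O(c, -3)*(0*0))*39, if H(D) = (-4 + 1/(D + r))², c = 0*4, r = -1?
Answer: 0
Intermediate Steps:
c = 0
H(D) = (-4 + 1/(-1 + D))² (H(D) = (-4 + 1/(D - 1))² = (-4 + 1/(-1 + D))²)
O(I, N) = -N/2 - (-5 + 8*I)²/(2*(-1 + 2*I)²) (O(I, N) = -(N + (-5 + 4*(I + I))²/(-1 + (I + I))²)/2 = -(N + (-5 + 4*(2*I))²/(-1 + 2*I)²)/2 = -(N + (-5 + 8*I)²/(-1 + 2*I)²)/2 = -N/2 - (-5 + 8*I)²/(2*(-1 + 2*I)²))
(O(c, -3)*(0*0))*39 = ((-½*(-3) - (-5 + 8*0)²/(2*(-1 + 2*0)²))*(0*0))*39 = ((3/2 - (-5 + 0)²/(2*(-1 + 0)²))*0)*39 = ((3/2 - ½*(-5)²/(-1)²)*0)*39 = ((3/2 - ½*1*25)*0)*39 = ((3/2 - 25/2)*0)*39 = -11*0*39 = 0*39 = 0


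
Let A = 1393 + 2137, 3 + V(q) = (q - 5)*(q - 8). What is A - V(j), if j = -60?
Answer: -887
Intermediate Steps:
V(q) = -3 + (-8 + q)*(-5 + q) (V(q) = -3 + (q - 5)*(q - 8) = -3 + (-5 + q)*(-8 + q) = -3 + (-8 + q)*(-5 + q))
A = 3530
A - V(j) = 3530 - (37 + (-60)² - 13*(-60)) = 3530 - (37 + 3600 + 780) = 3530 - 1*4417 = 3530 - 4417 = -887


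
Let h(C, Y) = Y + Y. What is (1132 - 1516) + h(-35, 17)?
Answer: -350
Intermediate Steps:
h(C, Y) = 2*Y
(1132 - 1516) + h(-35, 17) = (1132 - 1516) + 2*17 = -384 + 34 = -350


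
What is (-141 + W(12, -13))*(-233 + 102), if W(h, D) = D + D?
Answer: 21877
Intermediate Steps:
W(h, D) = 2*D
(-141 + W(12, -13))*(-233 + 102) = (-141 + 2*(-13))*(-233 + 102) = (-141 - 26)*(-131) = -167*(-131) = 21877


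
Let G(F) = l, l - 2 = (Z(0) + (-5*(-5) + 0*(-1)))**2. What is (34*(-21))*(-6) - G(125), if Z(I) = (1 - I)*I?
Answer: 3657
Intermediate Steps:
Z(I) = I*(1 - I)
l = 627 (l = 2 + (0*(1 - 1*0) + (-5*(-5) + 0*(-1)))**2 = 2 + (0*(1 + 0) + (25 + 0))**2 = 2 + (0*1 + 25)**2 = 2 + (0 + 25)**2 = 2 + 25**2 = 2 + 625 = 627)
G(F) = 627
(34*(-21))*(-6) - G(125) = (34*(-21))*(-6) - 1*627 = -714*(-6) - 627 = 4284 - 627 = 3657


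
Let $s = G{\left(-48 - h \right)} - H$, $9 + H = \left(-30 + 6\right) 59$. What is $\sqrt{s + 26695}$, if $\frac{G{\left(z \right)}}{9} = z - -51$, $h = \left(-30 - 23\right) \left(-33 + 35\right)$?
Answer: $\sqrt{29101} \approx 170.59$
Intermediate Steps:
$H = -1425$ ($H = -9 + \left(-30 + 6\right) 59 = -9 - 1416 = -1425$)
$h = -106$ ($h = \left(-53\right) 2 = -106$)
$G{\left(z \right)} = 459 + 9 z$ ($G{\left(z \right)} = 9 \left(z - -51\right) = 9 \left(z + 51\right) = 9 \left(51 + z\right) = 459 + 9 z$)
$s = 2406$ ($s = \left(459 + 9 \left(-48 - -106\right)\right) - -1425 = \left(459 + 9 \left(-48 + 106\right)\right) + 1425 = \left(459 + 9 \cdot 58\right) + 1425 = \left(459 + 522\right) + 1425 = 981 + 1425 = 2406$)
$\sqrt{s + 26695} = \sqrt{2406 + 26695} = \sqrt{29101}$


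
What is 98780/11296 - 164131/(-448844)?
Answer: 262447921/28807624 ≈ 9.1104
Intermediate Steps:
98780/11296 - 164131/(-448844) = 98780*(1/11296) - 164131*(-1/448844) = 24695/2824 + 14921/40804 = 262447921/28807624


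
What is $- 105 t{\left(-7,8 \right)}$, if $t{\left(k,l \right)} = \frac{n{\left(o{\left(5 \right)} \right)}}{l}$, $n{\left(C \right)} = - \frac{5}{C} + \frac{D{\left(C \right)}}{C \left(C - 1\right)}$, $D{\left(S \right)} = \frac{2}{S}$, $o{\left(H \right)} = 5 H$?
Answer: $\frac{10493}{4000} \approx 2.6232$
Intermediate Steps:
$n{\left(C \right)} = - \frac{5}{C} + \frac{2}{C^{2} \left(-1 + C\right)}$ ($n{\left(C \right)} = - \frac{5}{C} + \frac{2 \frac{1}{C}}{C \left(C - 1\right)} = - \frac{5}{C} + \frac{2 \frac{1}{C}}{C \left(-1 + C\right)} = - \frac{5}{C} + \frac{2}{C} \frac{1}{C \left(-1 + C\right)} = - \frac{5}{C} + \frac{2}{C^{2} \left(-1 + C\right)}$)
$t{\left(k,l \right)} = - \frac{1499}{7500 l}$ ($t{\left(k,l \right)} = \frac{\frac{1}{625} \frac{1}{-1 + 5 \cdot 5} \left(2 + 5 \cdot 5 \cdot 5 \left(1 - 5 \cdot 5\right)\right)}{l} = \frac{\frac{1}{625} \frac{1}{-1 + 25} \left(2 + 5 \cdot 25 \left(1 - 25\right)\right)}{l} = \frac{\frac{1}{625} \cdot \frac{1}{24} \left(2 + 5 \cdot 25 \left(1 - 25\right)\right)}{l} = \frac{\frac{1}{625} \cdot \frac{1}{24} \left(2 + 5 \cdot 25 \left(-24\right)\right)}{l} = \frac{\frac{1}{625} \cdot \frac{1}{24} \left(2 - 3000\right)}{l} = \frac{\frac{1}{625} \cdot \frac{1}{24} \left(-2998\right)}{l} = - \frac{1499}{7500 l}$)
$- 105 t{\left(-7,8 \right)} = - 105 \left(- \frac{1499}{7500 \cdot 8}\right) = - 105 \left(\left(- \frac{1499}{7500}\right) \frac{1}{8}\right) = \left(-105\right) \left(- \frac{1499}{60000}\right) = \frac{10493}{4000}$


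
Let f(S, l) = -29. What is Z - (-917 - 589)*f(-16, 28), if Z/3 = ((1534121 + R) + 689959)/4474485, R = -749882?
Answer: -65138078432/1491495 ≈ -43673.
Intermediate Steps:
Z = 1474198/1491495 (Z = 3*(((1534121 - 749882) + 689959)/4474485) = 3*((784239 + 689959)*(1/4474485)) = 3*(1474198*(1/4474485)) = 3*(1474198/4474485) = 1474198/1491495 ≈ 0.98840)
Z - (-917 - 589)*f(-16, 28) = 1474198/1491495 - (-917 - 589)*(-29) = 1474198/1491495 - (-1506)*(-29) = 1474198/1491495 - 1*43674 = 1474198/1491495 - 43674 = -65138078432/1491495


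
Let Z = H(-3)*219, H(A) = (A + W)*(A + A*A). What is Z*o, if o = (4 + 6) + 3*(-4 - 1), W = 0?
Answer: 19710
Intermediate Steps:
H(A) = A*(A + A²) (H(A) = (A + 0)*(A + A*A) = A*(A + A²))
o = -5 (o = 10 + 3*(-5) = 10 - 15 = -5)
Z = -3942 (Z = ((-3)²*(1 - 3))*219 = (9*(-2))*219 = -18*219 = -3942)
Z*o = -3942*(-5) = 19710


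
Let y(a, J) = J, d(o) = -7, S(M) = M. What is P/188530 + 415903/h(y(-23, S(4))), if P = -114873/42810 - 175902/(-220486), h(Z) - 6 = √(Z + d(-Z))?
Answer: 246704750514338718541/3855660763672900 - 415903*I*√3/39 ≈ 63985.0 - 18471.0*I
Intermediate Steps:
h(Z) = 6 + √(-7 + Z) (h(Z) = 6 + √(Z - 7) = 6 + √(-7 + Z))
P = -2966253943/1573167610 (P = -114873*1/42810 - 175902*(-1/220486) = -38291/14270 + 87951/110243 = -2966253943/1573167610 ≈ -1.8855)
P/188530 + 415903/h(y(-23, S(4))) = -2966253943/1573167610/188530 + 415903/(6 + √(-7 + 4)) = -2966253943/1573167610*1/188530 + 415903/(6 + √(-3)) = -2966253943/296589289513300 + 415903/(6 + I*√3)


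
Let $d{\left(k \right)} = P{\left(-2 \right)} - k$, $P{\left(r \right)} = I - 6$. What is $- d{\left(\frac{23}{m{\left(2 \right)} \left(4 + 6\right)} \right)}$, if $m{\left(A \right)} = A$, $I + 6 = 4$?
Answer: $\frac{183}{20} \approx 9.15$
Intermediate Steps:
$I = -2$ ($I = -6 + 4 = -2$)
$P{\left(r \right)} = -8$ ($P{\left(r \right)} = -2 - 6 = -8$)
$d{\left(k \right)} = -8 - k$
$- d{\left(\frac{23}{m{\left(2 \right)} \left(4 + 6\right)} \right)} = - (-8 - \frac{23}{2 \left(4 + 6\right)}) = - (-8 - \frac{23}{2 \cdot 10}) = - (-8 - \frac{23}{20}) = \left(-1\right) \left(- \frac{183}{20}\right) = \frac{183}{20}$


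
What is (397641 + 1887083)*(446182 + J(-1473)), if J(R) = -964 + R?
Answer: 1013834851380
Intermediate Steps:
(397641 + 1887083)*(446182 + J(-1473)) = (397641 + 1887083)*(446182 + (-964 - 1473)) = 2284724*(446182 - 2437) = 2284724*443745 = 1013834851380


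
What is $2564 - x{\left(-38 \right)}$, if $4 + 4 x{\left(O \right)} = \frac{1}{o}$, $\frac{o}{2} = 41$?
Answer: $\frac{841319}{328} \approx 2565.0$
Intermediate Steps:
$o = 82$ ($o = 2 \cdot 41 = 82$)
$x{\left(O \right)} = - \frac{327}{328}$ ($x{\left(O \right)} = -1 + \frac{1}{4 \cdot 82} = -1 + \frac{1}{4} \cdot \frac{1}{82} = -1 + \frac{1}{328} = - \frac{327}{328}$)
$2564 - x{\left(-38 \right)} = 2564 - - \frac{327}{328} = 2564 + \frac{327}{328} = \frac{841319}{328}$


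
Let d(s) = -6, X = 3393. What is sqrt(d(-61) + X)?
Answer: sqrt(3387) ≈ 58.198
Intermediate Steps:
sqrt(d(-61) + X) = sqrt(-6 + 3393) = sqrt(3387)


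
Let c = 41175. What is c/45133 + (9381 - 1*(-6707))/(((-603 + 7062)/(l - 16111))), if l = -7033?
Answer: -16804585600051/291514047 ≈ -57646.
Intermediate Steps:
c/45133 + (9381 - 1*(-6707))/(((-603 + 7062)/(l - 16111))) = 41175/45133 + (9381 - 1*(-6707))/(((-603 + 7062)/(-7033 - 16111))) = 41175*(1/45133) + (9381 + 6707)/((6459/(-23144))) = 41175/45133 + 16088/((6459*(-1/23144))) = 41175/45133 + 16088/(-6459/23144) = 41175/45133 + 16088*(-23144/6459) = 41175/45133 - 372340672/6459 = -16804585600051/291514047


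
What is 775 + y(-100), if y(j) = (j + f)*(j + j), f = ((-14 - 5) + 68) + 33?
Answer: 4375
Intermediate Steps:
f = 82 (f = (-19 + 68) + 33 = 49 + 33 = 82)
y(j) = 2*j*(82 + j) (y(j) = (j + 82)*(j + j) = (82 + j)*(2*j) = 2*j*(82 + j))
775 + y(-100) = 775 + 2*(-100)*(82 - 100) = 775 + 2*(-100)*(-18) = 775 + 3600 = 4375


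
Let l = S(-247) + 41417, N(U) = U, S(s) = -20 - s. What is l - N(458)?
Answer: 41186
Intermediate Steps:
l = 41644 (l = (-20 - 1*(-247)) + 41417 = (-20 + 247) + 41417 = 227 + 41417 = 41644)
l - N(458) = 41644 - 1*458 = 41644 - 458 = 41186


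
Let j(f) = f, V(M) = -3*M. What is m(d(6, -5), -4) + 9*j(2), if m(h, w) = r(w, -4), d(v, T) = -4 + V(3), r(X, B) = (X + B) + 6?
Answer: 16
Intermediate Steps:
r(X, B) = 6 + B + X (r(X, B) = (B + X) + 6 = 6 + B + X)
d(v, T) = -13 (d(v, T) = -4 - 3*3 = -4 - 9 = -13)
m(h, w) = 2 + w (m(h, w) = 6 - 4 + w = 2 + w)
m(d(6, -5), -4) + 9*j(2) = (2 - 4) + 9*2 = -2 + 18 = 16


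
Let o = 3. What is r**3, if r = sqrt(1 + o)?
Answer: 8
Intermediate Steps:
r = 2 (r = sqrt(1 + 3) = sqrt(4) = 2)
r**3 = 2**3 = 8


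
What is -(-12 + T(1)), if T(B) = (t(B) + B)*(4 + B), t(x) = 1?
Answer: 2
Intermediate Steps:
T(B) = (1 + B)*(4 + B)
-(-12 + T(1)) = -(-12 + (4 + 1² + 5*1)) = -(-12 + (4 + 1 + 5)) = -(-12 + 10) = -1*(-2) = 2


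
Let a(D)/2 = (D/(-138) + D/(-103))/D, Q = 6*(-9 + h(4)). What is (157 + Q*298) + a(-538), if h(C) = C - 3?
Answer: -100542970/7107 ≈ -14147.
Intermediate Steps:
h(C) = -3 + C
Q = -48 (Q = 6*(-9 + (-3 + 4)) = 6*(-9 + 1) = 6*(-8) = -48)
a(D) = -241/7107 (a(D) = 2*((D/(-138) + D/(-103))/D) = 2*((D*(-1/138) + D*(-1/103))/D) = 2*((-D/138 - D/103)/D) = 2*((-241*D/14214)/D) = 2*(-241/14214) = -241/7107)
(157 + Q*298) + a(-538) = (157 - 48*298) - 241/7107 = (157 - 14304) - 241/7107 = -14147 - 241/7107 = -100542970/7107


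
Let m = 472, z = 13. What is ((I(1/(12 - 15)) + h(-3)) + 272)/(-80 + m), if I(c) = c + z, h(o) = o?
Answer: 845/1176 ≈ 0.71854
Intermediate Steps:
I(c) = 13 + c (I(c) = c + 13 = 13 + c)
((I(1/(12 - 15)) + h(-3)) + 272)/(-80 + m) = (((13 + 1/(12 - 15)) - 3) + 272)/(-80 + 472) = (((13 + 1/(-3)) - 3) + 272)/392 = (((13 - ⅓) - 3) + 272)*(1/392) = ((38/3 - 3) + 272)*(1/392) = (29/3 + 272)*(1/392) = (845/3)*(1/392) = 845/1176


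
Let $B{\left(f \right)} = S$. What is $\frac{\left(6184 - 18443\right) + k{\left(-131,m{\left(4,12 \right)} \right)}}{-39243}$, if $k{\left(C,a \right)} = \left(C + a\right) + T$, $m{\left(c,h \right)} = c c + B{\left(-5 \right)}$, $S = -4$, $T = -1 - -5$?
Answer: $\frac{12374}{39243} \approx 0.31532$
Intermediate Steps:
$T = 4$ ($T = -1 + 5 = 4$)
$B{\left(f \right)} = -4$
$m{\left(c,h \right)} = -4 + c^{2}$ ($m{\left(c,h \right)} = c c - 4 = c^{2} - 4 = -4 + c^{2}$)
$k{\left(C,a \right)} = 4 + C + a$ ($k{\left(C,a \right)} = \left(C + a\right) + 4 = 4 + C + a$)
$\frac{\left(6184 - 18443\right) + k{\left(-131,m{\left(4,12 \right)} \right)}}{-39243} = \frac{\left(6184 - 18443\right) - \left(131 - 16\right)}{-39243} = \left(-12259 + \left(4 - 131 + \left(-4 + 16\right)\right)\right) \left(- \frac{1}{39243}\right) = \left(-12259 + \left(4 - 131 + 12\right)\right) \left(- \frac{1}{39243}\right) = \left(-12259 - 115\right) \left(- \frac{1}{39243}\right) = \left(-12374\right) \left(- \frac{1}{39243}\right) = \frac{12374}{39243}$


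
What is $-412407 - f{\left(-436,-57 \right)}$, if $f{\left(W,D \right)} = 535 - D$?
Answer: $-412999$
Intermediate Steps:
$-412407 - f{\left(-436,-57 \right)} = -412407 - \left(535 - -57\right) = -412407 - \left(535 + 57\right) = -412407 - 592 = -412999$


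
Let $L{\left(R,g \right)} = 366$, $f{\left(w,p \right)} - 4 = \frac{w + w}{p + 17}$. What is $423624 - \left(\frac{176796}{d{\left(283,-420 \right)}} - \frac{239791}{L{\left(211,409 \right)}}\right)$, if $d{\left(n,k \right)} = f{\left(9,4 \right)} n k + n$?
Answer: $\frac{1468949725751}{3462222} \approx 4.2428 \cdot 10^{5}$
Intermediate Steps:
$f{\left(w,p \right)} = 4 + \frac{2 w}{17 + p}$ ($f{\left(w,p \right)} = 4 + \frac{w + w}{p + 17} = 4 + \frac{2 w}{17 + p}$)
$d{\left(n,k \right)} = n + \frac{34 k n}{7}$ ($d{\left(n,k \right)} = \frac{2 \left(34 + 9 + 2 \cdot 4\right)}{17 + 4} n k + n = \frac{2 \left(34 + 9 + 8\right)}{21} n k + n = 2 \cdot \frac{1}{21} \cdot 51 n k + n = \frac{34 n}{7} k + n = \frac{34 k n}{7} + n = n + \frac{34 k n}{7}$)
$423624 - \left(\frac{176796}{d{\left(283,-420 \right)}} - \frac{239791}{L{\left(211,409 \right)}}\right) = 423624 - \left(\frac{176796}{\frac{1}{7} \cdot 283 \left(7 + 34 \left(-420\right)\right)} - \frac{239791}{366}\right) = 423624 - \left(\frac{176796}{\frac{1}{7} \cdot 283 \left(7 - 14280\right)} - \frac{3931}{6}\right) = 423624 - \left(\frac{176796}{\frac{1}{7} \cdot 283 \left(-14273\right)} - \frac{3931}{6}\right) = 423624 - \left(\frac{176796}{-577037} - \frac{3931}{6}\right) = 423624 - \left(176796 \left(- \frac{1}{577037}\right) - \frac{3931}{6}\right) = 423624 - \left(- \frac{176796}{577037} - \frac{3931}{6}\right) = 423624 - - \frac{2269393223}{3462222} = 423624 + \frac{2269393223}{3462222} = \frac{1468949725751}{3462222}$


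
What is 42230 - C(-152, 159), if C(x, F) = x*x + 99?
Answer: 19027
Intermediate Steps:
C(x, F) = 99 + x² (C(x, F) = x² + 99 = 99 + x²)
42230 - C(-152, 159) = 42230 - (99 + (-152)²) = 42230 - (99 + 23104) = 42230 - 1*23203 = 42230 - 23203 = 19027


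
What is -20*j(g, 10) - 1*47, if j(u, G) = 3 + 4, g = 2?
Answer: -187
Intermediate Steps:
j(u, G) = 7
-20*j(g, 10) - 1*47 = -20*7 - 1*47 = -140 - 47 = -187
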